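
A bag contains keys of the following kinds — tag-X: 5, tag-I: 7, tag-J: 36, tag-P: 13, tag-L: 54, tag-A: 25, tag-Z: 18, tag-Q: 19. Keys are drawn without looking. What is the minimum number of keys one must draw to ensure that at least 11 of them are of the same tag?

73

Put each drawn key into a box by tag. The largest draw with every box below 11 takes min(count, 10) from each tag; tags with fewer than 10 contribute all they have.
Σ min(cᵢ, 10) = 5 + 7 + 10 + 10 + 10 + 10 + 10 + 10 = 72.
Draw number 72 + 1 = 73 must push one box to 11.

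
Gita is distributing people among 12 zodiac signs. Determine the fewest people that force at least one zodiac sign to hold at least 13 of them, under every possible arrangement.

145

With 144 people one could put exactly 12 in each of the 12 zodiac signs, and no zodiac sign would reach 13.
By the pigeonhole principle, one more person must land in a zodiac sign that already has 12, giving it 13.
So 12 × 12 + 1 = 145 people are required.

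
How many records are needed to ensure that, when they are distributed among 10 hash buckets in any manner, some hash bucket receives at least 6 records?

With 50 records one could put exactly 5 in each of the 10 hash buckets, and no hash bucket would reach 6.
One more record must land in a hash bucket that already has 5, giving it 6.
So 10 × 5 + 1 = 51 records are required.

51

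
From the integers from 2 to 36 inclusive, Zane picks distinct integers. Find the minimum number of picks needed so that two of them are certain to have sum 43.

21

Group the elements by complementary pair {x, 43−x}: {7,36}, {8,35}, {9,34}, …, giving 15 two-element pairs and 5 integers whose partner 43−x falls outside [2,36].
Pigeonhole: treating each of those 20 groups as a pigeonhole, one can pick one integer per group — 20 integers — with no two summing to 43.
The 21st integer lands in an occupied pair, forcing a sum of 43.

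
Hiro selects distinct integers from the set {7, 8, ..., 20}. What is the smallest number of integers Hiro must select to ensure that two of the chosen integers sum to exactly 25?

9

Group the elements by complementary pair {x, 25−x}: {7,18}, {8,17}, {9,16}, …, giving 6 two-element pairs and 2 integers whose partner 25−x falls outside [7,20].
By the pigeonhole principle, treating each of those 8 groups as a pigeonhole, one can pick one integer per group — 8 integers — with no two summing to 25.
The 9th integer lands in an occupied pair, forcing a sum of 25.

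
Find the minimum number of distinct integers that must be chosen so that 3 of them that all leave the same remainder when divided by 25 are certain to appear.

51

By pigeonhole, the 25 residue classes mod 25 are the pigeonholes.
With 50 integers one could put 2 in each residue class and have no class reach 3.
The 51st integer pushes some class to 3, so 25·2 + 1 = 51.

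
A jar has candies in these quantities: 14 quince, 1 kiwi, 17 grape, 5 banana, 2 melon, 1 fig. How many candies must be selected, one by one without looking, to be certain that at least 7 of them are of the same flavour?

By pigeonhole, put each drawn candy into a box by flavour. The largest draw with every box below 7 takes min(count, 6) from each flavour; flavours with fewer than 6 contribute all they have.
Σ min(cᵢ, 6) = 6 + 1 + 6 + 5 + 2 + 1 = 21.
Draw number 21 + 1 = 22 must push one box to 7.

22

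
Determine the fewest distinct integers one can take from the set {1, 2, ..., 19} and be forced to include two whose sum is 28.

15

Two chosen integers sum to 28 exactly when both halves of some pair {x, 28−x} with 9 ≤ x ≤ 28−x ≤ 19 are chosen — 5 such pairs.
The remaining 9 elements (those with no distinct partner in range) can never complete a 28-sum, so the worst case takes all of them and one from each pair: 9 + 5 = 14.
Pigeonhole: the 15th integer has to be the second member of some pair, so 14 + 1 = 15.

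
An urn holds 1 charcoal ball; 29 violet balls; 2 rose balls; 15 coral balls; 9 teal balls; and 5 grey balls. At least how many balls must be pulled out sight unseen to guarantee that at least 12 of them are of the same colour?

40

An adversary could hand out at most 11 balls per colour (4 colours run out sooner): 1 + 11 + 2 + 11 + 9 + 5 = 39 balls and still no colour has 12.
Pigeonhole: one more ball lands in a colour already at 11, so 40 draws are enough and 39 are not.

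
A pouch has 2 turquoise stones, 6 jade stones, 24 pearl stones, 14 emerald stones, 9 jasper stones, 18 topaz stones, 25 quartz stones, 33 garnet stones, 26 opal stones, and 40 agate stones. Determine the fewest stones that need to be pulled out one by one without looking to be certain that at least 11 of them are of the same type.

An adversary could hand out at most 10 stones per type (turquoise, jade, jasper run out sooner): 2 + 6 + 10 + 10 + 9 + 10 + 10 + 10 + 10 + 10 = 87 stones and still no type has 11.
By pigeonhole, one more stone lands in a type already at 10, so 88 draws are enough and 87 are not.

88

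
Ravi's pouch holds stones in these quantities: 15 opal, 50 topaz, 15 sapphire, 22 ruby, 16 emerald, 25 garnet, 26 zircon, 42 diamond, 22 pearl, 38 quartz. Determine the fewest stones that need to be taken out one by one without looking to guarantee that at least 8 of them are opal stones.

In the worst case for collecting opal stones, every non-opal stone comes out first.
There are 50 + 15 + 22 + 16 + 25 + 26 + 42 + 22 + 38 = 256 non-opal stones altogether.
After those, each further stone must be opal, so 256 + 8 = 264 draws guarantee 8 opal stones.

264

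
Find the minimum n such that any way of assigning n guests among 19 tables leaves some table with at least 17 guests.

With 304 guests one could put exactly 16 in each of the 19 tables, and no table would reach 17.
By the pigeonhole principle, one more guest must land in a table that already has 16, giving it 17.
So 19 × 16 + 1 = 305 guests are required.

305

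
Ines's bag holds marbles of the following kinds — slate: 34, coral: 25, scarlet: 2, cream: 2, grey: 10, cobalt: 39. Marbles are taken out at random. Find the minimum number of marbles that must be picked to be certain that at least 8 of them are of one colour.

33

Pigeonhole: put each drawn marble into a box by colour. The largest draw with every box below 8 takes min(count, 7) from each colour; colours with fewer than 7 contribute all they have.
Σ min(cᵢ, 7) = 7 + 7 + 2 + 2 + 7 + 7 = 32.
Draw number 32 + 1 = 33 must push one box to 8.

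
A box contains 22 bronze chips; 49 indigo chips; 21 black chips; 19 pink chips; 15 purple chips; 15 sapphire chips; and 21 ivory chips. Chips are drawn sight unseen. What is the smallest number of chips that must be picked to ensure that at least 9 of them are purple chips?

In the worst case for collecting purple chips, every non-purple chip comes out first.
There are 22 + 49 + 21 + 19 + 15 + 21 = 147 non-purple chips altogether.
After those, each further chip must be purple, so 147 + 9 = 156 draws guarantee 9 purple chips.

156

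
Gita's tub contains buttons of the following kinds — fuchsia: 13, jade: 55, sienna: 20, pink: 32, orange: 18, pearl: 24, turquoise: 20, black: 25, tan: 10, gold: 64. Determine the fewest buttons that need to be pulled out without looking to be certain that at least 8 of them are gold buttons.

In the worst case for collecting gold buttons, every non-gold button comes out first.
There are 13 + 55 + 20 + 32 + 18 + 24 + 20 + 25 + 10 = 217 non-gold buttons altogether.
After those, each further button must be gold, so 217 + 8 = 225 draws guarantee 8 gold buttons.

225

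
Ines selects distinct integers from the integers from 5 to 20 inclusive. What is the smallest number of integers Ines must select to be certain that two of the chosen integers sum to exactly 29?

11

Group the elements by complementary pair {x, 29−x}: {9,20}, {10,19}, {11,18}, …, giving 6 two-element pairs and 4 integers whose partner 29−x falls outside [5,20].
By pigeonhole, treating each of those 10 groups as a pigeonhole, one can pick one integer per group — 10 integers — with no two summing to 29.
The 11th integer lands in an occupied pair, forcing a sum of 29.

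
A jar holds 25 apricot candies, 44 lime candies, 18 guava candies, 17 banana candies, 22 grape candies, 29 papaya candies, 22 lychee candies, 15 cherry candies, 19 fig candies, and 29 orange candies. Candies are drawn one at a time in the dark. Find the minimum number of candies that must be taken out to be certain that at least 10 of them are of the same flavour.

An adversary could hand out at most 9 candies per flavour: 9 + 9 + 9 + 9 + 9 + 9 + 9 + 9 + 9 + 9 = 90 candies and still no flavour has 10.
One more candy lands in a flavour already at 9, so 91 draws are enough and 90 are not.

91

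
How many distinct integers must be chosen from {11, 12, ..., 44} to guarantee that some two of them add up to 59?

Two chosen integers sum to 59 exactly when both halves of some pair {x, 59−x} with 15 ≤ x ≤ 59−x ≤ 44 are chosen — 15 such pairs.
The remaining 4 elements (those with no distinct partner in range) can never complete a 59-sum, so the worst case takes all of them and one from each pair: 4 + 15 = 19.
By the pigeonhole principle, the 20th integer has to be the second member of some pair, so 19 + 1 = 20.

20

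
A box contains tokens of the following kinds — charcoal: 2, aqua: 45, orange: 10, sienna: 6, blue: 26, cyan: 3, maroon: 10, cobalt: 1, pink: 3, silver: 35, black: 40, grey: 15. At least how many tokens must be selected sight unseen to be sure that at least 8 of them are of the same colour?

65

By pigeonhole, put each drawn token into a box by colour. The largest draw with every box below 8 takes min(count, 7) from each colour; colours with fewer than 7 contribute all they have.
Σ min(cᵢ, 7) = 2 + 7 + 7 + 6 + 7 + 3 + 7 + 1 + 3 + 7 + 7 + 7 = 64.
Draw number 64 + 1 = 65 must push one box to 8.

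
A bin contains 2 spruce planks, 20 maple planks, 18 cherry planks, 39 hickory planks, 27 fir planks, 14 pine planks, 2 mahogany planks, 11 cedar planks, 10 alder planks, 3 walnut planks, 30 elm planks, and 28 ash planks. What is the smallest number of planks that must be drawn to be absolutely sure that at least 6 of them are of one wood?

53

An adversary could hand out at most 5 planks per wood (spruce, mahogany, walnut run out sooner): 2 + 5 + 5 + 5 + 5 + 5 + 2 + 5 + 5 + 3 + 5 + 5 = 52 planks and still no wood has 6.
One more plank lands in a wood already at 5, so 53 draws are enough and 52 are not.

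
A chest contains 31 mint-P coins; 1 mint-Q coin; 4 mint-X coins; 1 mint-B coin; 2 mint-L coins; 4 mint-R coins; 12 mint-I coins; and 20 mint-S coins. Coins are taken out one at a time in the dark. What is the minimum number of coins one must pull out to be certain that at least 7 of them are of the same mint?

The 8 mints are the holes; the coins drawn are the pigeons.
To avoid 7 of any one mint, the worst case takes at most 6 of each mint, or every coin of a mint that has fewer than 6.
That gives 6 + 1 + 4 + 1 + 2 + 4 + 6 + 6 = 30 coins with no mint reaching 7.
The next coin forces some mint to 7, so 30 + 1 = 31.

31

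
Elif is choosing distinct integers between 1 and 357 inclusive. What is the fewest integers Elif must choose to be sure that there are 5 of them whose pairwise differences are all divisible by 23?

93

Integers whose pairwise differences are multiples of 23 are exactly those sharing a remainder mod 23. By pigeonhole, the 23 residue classes mod 23 are the pigeonholes.
With 92 integers one could put 4 in each residue class and have no class reach 5.
The 93rd integer pushes some class to 5, so 23·4 + 1 = 93.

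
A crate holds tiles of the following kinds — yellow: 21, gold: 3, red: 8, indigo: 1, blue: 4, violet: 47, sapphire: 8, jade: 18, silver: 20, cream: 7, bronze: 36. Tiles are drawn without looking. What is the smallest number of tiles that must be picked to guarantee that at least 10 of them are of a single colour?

Pigeonhole: put each drawn tile into a box by colour. The largest draw with every box below 10 takes min(count, 9) from each colour; colours with fewer than 9 contribute all they have.
Σ min(cᵢ, 9) = 9 + 3 + 8 + 1 + 4 + 9 + 8 + 9 + 9 + 7 + 9 = 76.
Draw number 76 + 1 = 77 must push one box to 10.

77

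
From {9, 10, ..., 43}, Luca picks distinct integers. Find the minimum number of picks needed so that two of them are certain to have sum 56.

Group the elements by complementary pair {x, 56−x}: {13,43}, {14,42}, {15,41}, …, giving 15 two-element pairs, the single value 28 (it cannot pair with itself since the integers are distinct), and 4 integers whose partner 56−x falls outside [9,43].
Treating each of those 20 groups as a pigeonhole, one can pick one integer per group — 20 integers — with no two summing to 56.
The 21st integer lands in an occupied pair, forcing a sum of 56.

21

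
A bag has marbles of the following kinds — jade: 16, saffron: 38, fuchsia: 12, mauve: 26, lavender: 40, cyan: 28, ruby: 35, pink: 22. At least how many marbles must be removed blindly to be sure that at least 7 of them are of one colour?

Pigeonhole: the 8 colours are the holes; the marbles drawn are the pigeons.
To avoid 7 of any one colour, the worst case takes at most 6 of each colour.
That gives 6 + 6 + 6 + 6 + 6 + 6 + 6 + 6 = 48 marbles with no colour reaching 7.
The next marble forces some colour to 7, so 48 + 1 = 49.

49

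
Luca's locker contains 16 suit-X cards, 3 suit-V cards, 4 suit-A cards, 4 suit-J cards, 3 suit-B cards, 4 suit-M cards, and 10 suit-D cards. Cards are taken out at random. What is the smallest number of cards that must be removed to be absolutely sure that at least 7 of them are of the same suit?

An adversary could hand out at most 6 cards per suit (5 suits run out sooner): 6 + 3 + 4 + 4 + 3 + 4 + 6 = 30 cards and still no suit has 7.
One more card lands in a suit already at 6, so 31 draws are enough and 30 are not.

31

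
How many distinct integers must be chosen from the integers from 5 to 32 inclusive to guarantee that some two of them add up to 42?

Group the elements by complementary pair {x, 42−x}: {10,32}, {11,31}, {12,30}, …, giving 11 two-element pairs, the single value 21 (it cannot pair with itself since the integers are distinct), and 5 integers whose partner 42−x falls outside [5,32].
Treating each of those 17 groups as a pigeonhole, one can pick one integer per group — 17 integers — with no two summing to 42.
The 18th integer lands in an occupied pair, forcing a sum of 42.

18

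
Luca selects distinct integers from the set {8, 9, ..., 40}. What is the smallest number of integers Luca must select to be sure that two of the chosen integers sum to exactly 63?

A set avoiding the sum 63 can contain at most one of each pair {x, 63−x}, plus the 15 elements whose complement lies outside the range.
The integers 8, …, 31 (24 of them) are such a set: any two sum to at least 8+9 = 17 and at most 30+31 = 61 < 63.
Any 25th integer completes one of the 9 pairs, so 25 choices force a sum of 63.

25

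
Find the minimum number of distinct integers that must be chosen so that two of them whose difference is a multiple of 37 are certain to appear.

Integers whose pairwise differences are multiples of 37 are exactly those sharing a remainder mod 37. By the pigeonhole principle, the 37 residue classes mod 37 are the pigeonholes.
With 37 integers one could put 1 in each residue class and have no class reach 2.
The 38th integer pushes some class to 2, so 37·1 + 1 = 38.

38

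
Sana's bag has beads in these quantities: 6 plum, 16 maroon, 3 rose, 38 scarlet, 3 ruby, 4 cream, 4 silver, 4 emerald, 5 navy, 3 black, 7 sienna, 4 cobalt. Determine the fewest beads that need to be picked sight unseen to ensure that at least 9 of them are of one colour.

60

An adversary could hand out at most 8 beads per colour (10 colours run out sooner): 6 + 8 + 3 + 8 + 3 + 4 + 4 + 4 + 5 + 3 + 7 + 4 = 59 beads and still no colour has 9.
One more bead lands in a colour already at 8, so 60 draws are enough and 59 are not.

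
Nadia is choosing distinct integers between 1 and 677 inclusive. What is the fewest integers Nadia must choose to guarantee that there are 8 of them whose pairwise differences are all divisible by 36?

253

Integers whose pairwise differences are multiples of 36 are exactly those sharing a remainder mod 36. By pigeonhole, the 36 residue classes mod 36 are the pigeonholes.
With 252 integers one could put 7 in each residue class and have no class reach 8.
The 253rd integer pushes some class to 8, so 36·7 + 1 = 253.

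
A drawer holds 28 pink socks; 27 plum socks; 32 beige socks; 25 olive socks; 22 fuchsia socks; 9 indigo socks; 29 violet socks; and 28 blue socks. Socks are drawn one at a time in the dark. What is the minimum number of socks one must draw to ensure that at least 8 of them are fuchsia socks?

In the worst case for collecting fuchsia socks, every non-fuchsia sock comes out first.
There are 28 + 27 + 32 + 25 + 9 + 29 + 28 = 178 non-fuchsia socks altogether.
After those, each further sock must be fuchsia, so 178 + 8 = 186 draws guarantee 8 fuchsia socks.

186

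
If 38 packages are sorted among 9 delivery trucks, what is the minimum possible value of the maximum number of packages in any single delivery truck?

The 9 delivery trucks are the holes and the 38 packages are the pigeons.
If every delivery truck held at most 4 packages, the total would be at most 9 × 4 = 36, which is less than 38.
So some delivery truck holds at least ⌈38/9⌉ = 5 packages.

5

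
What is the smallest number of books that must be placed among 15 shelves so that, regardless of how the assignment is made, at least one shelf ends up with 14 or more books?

With 195 books one could put exactly 13 in each of the 15 shelves, and no shelf would reach 14.
By pigeonhole, one more book must land in a shelf that already has 13, giving it 14.
So 15 × 13 + 1 = 196 books are required.

196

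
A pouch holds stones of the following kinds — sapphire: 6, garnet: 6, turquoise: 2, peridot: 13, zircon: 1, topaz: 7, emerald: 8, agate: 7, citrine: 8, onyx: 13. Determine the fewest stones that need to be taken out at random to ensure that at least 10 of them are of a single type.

64

The 10 types are the holes; the stones drawn are the pigeons.
To avoid 10 of any one type, the worst case takes at most 9 of each type, or every stone of a type that has fewer than 9.
That gives 6 + 6 + 2 + 9 + 1 + 7 + 8 + 7 + 8 + 9 = 63 stones with no type reaching 10.
The next stone forces some type to 10, so 63 + 1 = 64.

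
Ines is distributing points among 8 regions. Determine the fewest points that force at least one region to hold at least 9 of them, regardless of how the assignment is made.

65

With 64 points one could put exactly 8 in each of the 8 regions, and no region would reach 9.
One more point must land in a region that already has 8, giving it 9.
So 8 × 8 + 1 = 65 points are required.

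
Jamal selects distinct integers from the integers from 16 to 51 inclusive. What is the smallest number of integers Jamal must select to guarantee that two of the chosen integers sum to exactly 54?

Group the elements by complementary pair {x, 54−x}: {16,38}, {17,37}, {18,36}, …, giving 11 two-element pairs, the single value 27 (it cannot pair with itself since the integers are distinct), and 13 integers whose partner 54−x falls outside [16,51].
By pigeonhole, treating each of those 25 groups as a pigeonhole, one can pick one integer per group — 25 integers — with no two summing to 54.
The 26th integer lands in an occupied pair, forcing a sum of 54.

26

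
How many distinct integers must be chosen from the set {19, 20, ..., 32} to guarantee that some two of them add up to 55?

Two chosen integers sum to 55 exactly when both halves of some pair {x, 55−x} with 23 ≤ x ≤ 55−x ≤ 32 are chosen — 5 such pairs.
The remaining 4 elements (those with no distinct partner in range) can never complete a 55-sum, so the worst case takes all of them and one from each pair: 4 + 5 = 9.
The 10th integer has to be the second member of some pair, so 9 + 1 = 10.

10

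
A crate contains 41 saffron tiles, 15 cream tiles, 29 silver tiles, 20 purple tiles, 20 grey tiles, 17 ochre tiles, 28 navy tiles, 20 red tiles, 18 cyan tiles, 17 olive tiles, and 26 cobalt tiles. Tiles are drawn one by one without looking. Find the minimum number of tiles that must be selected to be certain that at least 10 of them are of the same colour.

By pigeonhole, the 11 colours are the holes; the tiles drawn are the pigeons.
To avoid 10 of any one colour, the worst case takes at most 9 of each colour.
That gives 9 + 9 + 9 + 9 + 9 + 9 + 9 + 9 + 9 + 9 + 9 = 99 tiles with no colour reaching 10.
The next tile forces some colour to 10, so 99 + 1 = 100.

100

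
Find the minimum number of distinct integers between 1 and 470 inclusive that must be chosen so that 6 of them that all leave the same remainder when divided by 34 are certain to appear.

The 34 residue classes mod 34 are the pigeonholes.
With 170 integers one could put 5 in each residue class and have no class reach 6.
The 171st integer pushes some class to 6, so 34·5 + 1 = 171.

171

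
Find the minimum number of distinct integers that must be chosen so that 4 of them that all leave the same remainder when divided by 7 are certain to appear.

By the pigeonhole principle, the 7 residue classes mod 7 are the pigeonholes.
With 21 integers one could put 3 in each residue class and have no class reach 4.
The 22nd integer pushes some class to 4, so 7·3 + 1 = 22.

22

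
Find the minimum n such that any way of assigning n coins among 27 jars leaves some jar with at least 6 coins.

With 135 coins one could put exactly 5 in each of the 27 jars, and no jar would reach 6.
One more coin must land in a jar that already has 5, giving it 6.
So 27 × 5 + 1 = 136 coins are required.

136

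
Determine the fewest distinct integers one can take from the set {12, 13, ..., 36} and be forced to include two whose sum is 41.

A set avoiding the sum 41 can contain at most one of each pair {x, 41−x}, plus the 7 elements whose complement lies outside the range.
The integers 21, …, 36 (16 of them) are such a set: any two sum to at least 21+22 = 43 > 41.
Any 17th integer completes one of the 9 pairs, so 17 choices force a sum of 41.

17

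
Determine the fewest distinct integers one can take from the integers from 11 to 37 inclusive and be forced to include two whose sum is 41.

Two chosen integers sum to 41 exactly when both halves of some pair {x, 41−x} with 11 ≤ x ≤ 41−x ≤ 30 are chosen — 10 such pairs.
The remaining 7 elements (those with no distinct partner in range) can never complete a 41-sum, so the worst case takes all of them and one from each pair: 7 + 10 = 17.
By the pigeonhole principle, the 18th integer has to be the second member of some pair, so 17 + 1 = 18.

18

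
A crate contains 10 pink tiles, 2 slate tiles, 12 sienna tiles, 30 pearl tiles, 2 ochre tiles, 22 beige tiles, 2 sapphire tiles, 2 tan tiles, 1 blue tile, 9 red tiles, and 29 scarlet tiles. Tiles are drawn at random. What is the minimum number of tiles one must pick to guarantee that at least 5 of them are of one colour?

34

The 11 colours are the holes; the tiles drawn are the pigeons.
To avoid 5 of any one colour, the worst case takes at most 4 of each colour, or every tile of a colour that has fewer than 4.
That gives 4 + 2 + 4 + 4 + 2 + 4 + 2 + 2 + 1 + 4 + 4 = 33 tiles with no colour reaching 5.
The next tile forces some colour to 5, so 33 + 1 = 34.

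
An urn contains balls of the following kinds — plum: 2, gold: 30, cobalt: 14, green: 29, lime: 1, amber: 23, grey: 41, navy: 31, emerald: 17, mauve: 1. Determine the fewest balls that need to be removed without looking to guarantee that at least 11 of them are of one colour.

An adversary could hand out at most 10 balls per colour (plum, lime, mauve run out sooner): 2 + 10 + 10 + 10 + 1 + 10 + 10 + 10 + 10 + 1 = 74 balls and still no colour has 11.
By pigeonhole, one more ball lands in a colour already at 10, so 75 draws are enough and 74 are not.

75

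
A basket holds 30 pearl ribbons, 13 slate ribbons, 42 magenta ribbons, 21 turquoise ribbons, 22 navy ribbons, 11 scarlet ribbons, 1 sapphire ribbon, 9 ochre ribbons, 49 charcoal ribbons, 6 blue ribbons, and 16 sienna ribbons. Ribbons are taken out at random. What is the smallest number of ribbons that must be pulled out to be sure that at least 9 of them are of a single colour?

An adversary could hand out at most 8 ribbons per colour (sapphire, blue run out sooner): 8 + 8 + 8 + 8 + 8 + 8 + 1 + 8 + 8 + 6 + 8 = 79 ribbons and still no colour has 9.
By pigeonhole, one more ribbon lands in a colour already at 8, so 80 draws are enough and 79 are not.

80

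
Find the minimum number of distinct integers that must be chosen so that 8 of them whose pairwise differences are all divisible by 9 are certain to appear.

Integers whose pairwise differences are multiples of 9 are exactly those sharing a remainder mod 9. The 9 residue classes mod 9 are the pigeonholes.
With 63 integers one could put 7 in each residue class and have no class reach 8.
The 64th integer pushes some class to 8, so 9·7 + 1 = 64.

64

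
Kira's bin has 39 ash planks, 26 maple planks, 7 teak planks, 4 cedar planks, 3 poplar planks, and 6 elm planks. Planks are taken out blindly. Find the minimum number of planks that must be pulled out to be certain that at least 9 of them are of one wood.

An adversary could hand out at most 8 planks per wood (4 woods run out sooner): 8 + 8 + 7 + 4 + 3 + 6 = 36 planks and still no wood has 9.
By pigeonhole, one more plank lands in a wood already at 8, so 37 draws are enough and 36 are not.

37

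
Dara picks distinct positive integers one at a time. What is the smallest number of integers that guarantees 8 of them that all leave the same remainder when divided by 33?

Pigeonhole: the 33 residue classes mod 33 are the pigeonholes.
With 231 integers one could put 7 in each residue class and have no class reach 8.
The 232nd integer pushes some class to 8, so 33·7 + 1 = 232.

232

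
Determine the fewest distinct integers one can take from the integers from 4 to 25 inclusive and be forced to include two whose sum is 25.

14

Two chosen integers sum to 25 exactly when both halves of some pair {x, 25−x} with 4 ≤ x ≤ 25−x ≤ 21 are chosen — 9 such pairs.
The remaining 4 elements (those with no distinct partner in range) can never complete a 25-sum, so the worst case takes all of them and one from each pair: 4 + 9 = 13.
By the pigeonhole principle, the 14th integer has to be the second member of some pair, so 13 + 1 = 14.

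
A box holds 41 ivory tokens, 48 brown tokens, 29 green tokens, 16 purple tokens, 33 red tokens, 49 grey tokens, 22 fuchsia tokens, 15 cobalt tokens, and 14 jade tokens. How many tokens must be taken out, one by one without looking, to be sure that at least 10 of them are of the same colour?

By pigeonhole, the 9 colours are the holes; the tokens drawn are the pigeons.
To avoid 10 of any one colour, the worst case takes at most 9 of each colour.
That gives 9 + 9 + 9 + 9 + 9 + 9 + 9 + 9 + 9 = 81 tokens with no colour reaching 10.
The next token forces some colour to 10, so 81 + 1 = 82.

82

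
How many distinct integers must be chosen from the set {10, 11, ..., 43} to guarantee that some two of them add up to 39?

25

Two chosen integers sum to 39 exactly when both halves of some pair {x, 39−x} with 10 ≤ x ≤ 39−x ≤ 29 are chosen — 10 such pairs.
The remaining 14 elements (those with no distinct partner in range) can never complete a 39-sum, so the worst case takes all of them and one from each pair: 14 + 10 = 24.
The 25th integer has to be the second member of some pair, so 24 + 1 = 25.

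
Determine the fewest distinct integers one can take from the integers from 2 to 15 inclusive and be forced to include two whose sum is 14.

10

Two chosen integers sum to 14 exactly when both halves of some pair {x, 14−x} with 2 ≤ x ≤ 14−x ≤ 12 are chosen — 5 such pairs.
The remaining 4 elements (those with no distinct partner in range) can never complete a 14-sum, so the worst case takes all of them and one from each pair: 4 + 5 = 9.
The 10th integer has to be the second member of some pair, so 9 + 1 = 10.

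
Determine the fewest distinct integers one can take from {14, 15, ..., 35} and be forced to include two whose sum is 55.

15

Two chosen integers sum to 55 exactly when both halves of some pair {x, 55−x} with 20 ≤ x ≤ 55−x ≤ 35 are chosen — 8 such pairs.
The remaining 6 elements (those with no distinct partner in range) can never complete a 55-sum, so the worst case takes all of them and one from each pair: 6 + 8 = 14.
The 15th integer has to be the second member of some pair, so 14 + 1 = 15.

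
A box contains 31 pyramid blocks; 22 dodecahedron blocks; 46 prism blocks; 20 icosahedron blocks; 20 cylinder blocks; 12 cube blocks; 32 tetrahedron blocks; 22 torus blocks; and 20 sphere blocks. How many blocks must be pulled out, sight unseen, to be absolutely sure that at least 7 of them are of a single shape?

55

An adversary could hand out at most 6 blocks per shape: 6 + 6 + 6 + 6 + 6 + 6 + 6 + 6 + 6 = 54 blocks and still no shape has 7.
One more block lands in a shape already at 6, so 55 draws are enough and 54 are not.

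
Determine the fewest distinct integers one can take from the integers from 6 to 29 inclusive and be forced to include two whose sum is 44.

Group the elements by complementary pair {x, 44−x}: {15,29}, {16,28}, {17,27}, …, giving 7 two-element pairs, the single value 22 (it cannot pair with itself since the integers are distinct), and 9 integers whose partner 44−x falls outside [6,29].
Treating each of those 17 groups as a pigeonhole, one can pick one integer per group — 17 integers — with no two summing to 44.
The 18th integer lands in an occupied pair, forcing a sum of 44.

18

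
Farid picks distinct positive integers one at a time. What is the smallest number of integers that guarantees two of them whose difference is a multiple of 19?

Integers whose pairwise differences are multiples of 19 are exactly those sharing a remainder mod 19. By pigeonhole, the 19 residue classes mod 19 are the pigeonholes.
With 19 integers one could put 1 in each residue class and have no class reach 2.
The 20th integer pushes some class to 2, so 19·1 + 1 = 20.

20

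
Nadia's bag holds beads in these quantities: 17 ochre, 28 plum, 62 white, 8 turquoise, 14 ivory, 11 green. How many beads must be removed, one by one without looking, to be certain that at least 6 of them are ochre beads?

In the worst case for collecting ochre beads, every non-ochre bead comes out first.
There are 28 + 62 + 8 + 14 + 11 = 123 non-ochre beads altogether.
After those, each further bead must be ochre, so 123 + 6 = 129 draws guarantee 6 ochre beads.

129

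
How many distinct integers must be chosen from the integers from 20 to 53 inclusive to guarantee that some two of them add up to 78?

21

Group the elements by complementary pair {x, 78−x}: {25,53}, {26,52}, {27,51}, …, giving 14 two-element pairs, the single value 39 (it cannot pair with itself since the integers are distinct), and 5 integers whose partner 78−x falls outside [20,53].
Treating each of those 20 groups as a pigeonhole, one can pick one integer per group — 20 integers — with no two summing to 78.
The 21st integer lands in an occupied pair, forcing a sum of 78.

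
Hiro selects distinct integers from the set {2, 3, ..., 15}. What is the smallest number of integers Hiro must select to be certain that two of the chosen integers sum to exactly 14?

10

Group the elements by complementary pair {x, 14−x}: {2,12}, {3,11}, {4,10}, …, giving 5 two-element pairs, the single value 7 (it cannot pair with itself since the integers are distinct), and 3 integers whose partner 14−x falls outside [2,15].
Treating each of those 9 groups as a pigeonhole, one can pick one integer per group — 9 integers — with no two summing to 14.
The 10th integer lands in an occupied pair, forcing a sum of 14.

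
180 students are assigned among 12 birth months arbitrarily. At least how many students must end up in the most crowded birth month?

15

By pigeonhole, the 12 birth months are the holes and the 180 students are the pigeons.
If every birth month held at most 14 students, the total would be at most 12 × 14 = 168, which is less than 180.
So some birth month holds at least ⌈180/12⌉ = 15 students.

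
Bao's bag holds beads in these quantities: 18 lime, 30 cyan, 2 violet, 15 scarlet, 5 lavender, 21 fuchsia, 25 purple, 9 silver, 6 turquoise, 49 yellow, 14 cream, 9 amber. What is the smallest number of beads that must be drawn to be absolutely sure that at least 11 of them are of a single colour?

102

Pigeonhole: put each drawn bead into a box by colour. The largest draw with every box below 11 takes min(count, 10) from each colour; colours with fewer than 10 contribute all they have.
Σ min(cᵢ, 10) = 10 + 10 + 2 + 10 + 5 + 10 + 10 + 9 + 6 + 10 + 10 + 9 = 101.
Draw number 101 + 1 = 102 must push one box to 11.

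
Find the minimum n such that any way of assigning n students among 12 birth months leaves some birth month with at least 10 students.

With 108 students one could put exactly 9 in each of the 12 birth months, and no birth month would reach 10.
By the pigeonhole principle, one more student must land in a birth month that already has 9, giving it 10.
So 12 × 9 + 1 = 109 students are required.

109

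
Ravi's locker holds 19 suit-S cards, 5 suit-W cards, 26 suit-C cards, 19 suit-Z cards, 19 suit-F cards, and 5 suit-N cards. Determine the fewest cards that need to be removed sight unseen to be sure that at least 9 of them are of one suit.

By pigeonhole, the 6 suits are the holes; the cards drawn are the pigeons.
To avoid 9 of any one suit, the worst case takes at most 8 of each suit, or every card of a suit that has fewer than 8.
That gives 8 + 5 + 8 + 8 + 8 + 5 = 42 cards with no suit reaching 9.
The next card forces some suit to 9, so 42 + 1 = 43.

43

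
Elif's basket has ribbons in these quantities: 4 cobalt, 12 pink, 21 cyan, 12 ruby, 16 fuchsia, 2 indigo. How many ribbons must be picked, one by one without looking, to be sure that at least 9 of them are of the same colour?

Put each drawn ribbon into a box by colour. The largest draw with every box below 9 takes min(count, 8) from each colour; colours with fewer than 8 contribute all they have.
Σ min(cᵢ, 8) = 4 + 8 + 8 + 8 + 8 + 2 = 38.
Draw number 38 + 1 = 39 must push one box to 9.

39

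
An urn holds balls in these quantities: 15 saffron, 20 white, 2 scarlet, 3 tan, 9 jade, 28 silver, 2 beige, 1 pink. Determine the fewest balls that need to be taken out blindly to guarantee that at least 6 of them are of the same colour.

By the pigeonhole principle, put each drawn ball into a box by colour. The largest draw with every box below 6 takes min(count, 5) from each colour; colours with fewer than 5 contribute all they have.
Σ min(cᵢ, 5) = 5 + 5 + 2 + 3 + 5 + 5 + 2 + 1 = 28.
Draw number 28 + 1 = 29 must push one box to 6.

29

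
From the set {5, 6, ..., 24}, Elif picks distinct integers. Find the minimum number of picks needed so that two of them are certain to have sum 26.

Two chosen integers sum to 26 exactly when both halves of some pair {x, 26−x} with 5 ≤ x ≤ 26−x ≤ 21 are chosen — 8 such pairs.
The remaining 4 elements (those with no distinct partner in range) can never complete a 26-sum, so the worst case takes all of them and one from each pair: 4 + 8 = 12.
By pigeonhole, the 13th integer has to be the second member of some pair, so 12 + 1 = 13.

13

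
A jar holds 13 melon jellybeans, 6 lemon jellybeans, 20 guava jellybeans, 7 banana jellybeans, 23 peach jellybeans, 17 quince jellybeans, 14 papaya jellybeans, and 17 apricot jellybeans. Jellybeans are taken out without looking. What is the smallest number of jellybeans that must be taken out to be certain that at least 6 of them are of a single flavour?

41

Put each drawn jellybean into a box by flavour. The largest draw with every box below 6 takes min(count, 5) from each flavour.
Σ min(cᵢ, 5) = 5 + 5 + 5 + 5 + 5 + 5 + 5 + 5 = 40.
Draw number 40 + 1 = 41 must push one box to 6.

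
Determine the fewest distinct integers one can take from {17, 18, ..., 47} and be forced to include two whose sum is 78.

A set avoiding the sum 78 can contain at most one of each pair {x, 78−x}, plus the 15 elements whose complement lies outside the range or equal to its own complement.
The integers 17, …, 39 (23 of them) are such a set: any two sum to at least 17+18 = 35 and at most 38+39 = 77 < 78.
Pigeonhole: any 24th integer completes one of the 8 pairs, so 24 choices force a sum of 78.

24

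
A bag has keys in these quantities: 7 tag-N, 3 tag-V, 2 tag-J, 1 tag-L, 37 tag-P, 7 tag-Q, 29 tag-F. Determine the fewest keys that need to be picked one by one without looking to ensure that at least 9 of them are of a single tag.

By pigeonhole, put each drawn key into a box by tag. The largest draw with every box below 9 takes min(count, 8) from each tag; tags with fewer than 8 contribute all they have.
Σ min(cᵢ, 8) = 7 + 3 + 2 + 1 + 8 + 7 + 8 = 36.
Draw number 36 + 1 = 37 must push one box to 9.

37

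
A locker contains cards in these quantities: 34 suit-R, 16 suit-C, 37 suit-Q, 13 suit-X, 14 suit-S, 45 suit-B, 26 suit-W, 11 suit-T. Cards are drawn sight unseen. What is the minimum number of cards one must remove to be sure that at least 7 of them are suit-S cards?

In the worst case for collecting suit-S cards, every non-suit-S card comes out first.
There are 34 + 16 + 37 + 13 + 45 + 26 + 11 = 182 non-suit-S cards altogether.
After those, each further card must be suit-S, so 182 + 7 = 189 draws guarantee 7 suit-S cards.

189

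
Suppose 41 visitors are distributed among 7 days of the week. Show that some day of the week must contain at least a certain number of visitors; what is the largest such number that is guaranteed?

6

By the pigeonhole principle, the 7 days of the week are the holes and the 41 visitors are the pigeons.
If every day of the week held at most 5 visitors, the total would be at most 7 × 5 = 35, which is less than 41.
So some day of the week holds at least ⌈41/7⌉ = 6 visitors.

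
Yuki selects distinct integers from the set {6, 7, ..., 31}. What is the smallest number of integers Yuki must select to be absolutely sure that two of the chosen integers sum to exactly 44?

A set avoiding the sum 44 can contain at most one of each pair {x, 44−x}, plus the 8 elements whose complement lies outside the range or equal to its own complement.
The integers 6, …, 22 (17 of them) are such a set: any two sum to at least 6+7 = 13 and at most 21+22 = 43 < 44.
By the pigeonhole principle, any 18th integer completes one of the 9 pairs, so 18 choices force a sum of 44.

18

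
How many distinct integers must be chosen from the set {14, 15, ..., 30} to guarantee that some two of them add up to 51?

A set avoiding the sum 51 can contain at most one of each pair {x, 51−x}, plus the 7 elements whose complement lies outside the range.
The integers 14, …, 25 (12 of them) are such a set: any two sum to at least 14+15 = 29 and at most 24+25 = 49 < 51.
By the pigeonhole principle, any 13th integer completes one of the 5 pairs, so 13 choices force a sum of 51.

13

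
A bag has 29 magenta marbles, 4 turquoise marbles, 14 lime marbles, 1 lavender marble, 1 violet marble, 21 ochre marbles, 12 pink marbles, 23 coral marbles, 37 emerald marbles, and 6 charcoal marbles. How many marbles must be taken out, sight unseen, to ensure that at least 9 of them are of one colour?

Put each drawn marble into a box by colour. The largest draw with every box below 9 takes min(count, 8) from each colour; colours with fewer than 8 contribute all they have.
Σ min(cᵢ, 8) = 8 + 4 + 8 + 1 + 1 + 8 + 8 + 8 + 8 + 6 = 60.
Draw number 60 + 1 = 61 must push one box to 9.

61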